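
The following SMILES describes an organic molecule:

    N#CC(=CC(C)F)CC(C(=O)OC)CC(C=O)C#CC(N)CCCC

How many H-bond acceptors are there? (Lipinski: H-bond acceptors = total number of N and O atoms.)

N atoms: 2; O atoms: 3.
Lipinski HBA = 2 + 3 = 5.

5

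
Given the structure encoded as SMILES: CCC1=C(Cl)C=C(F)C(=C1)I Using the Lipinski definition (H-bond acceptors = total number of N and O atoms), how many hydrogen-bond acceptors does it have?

0

N atoms: 0; O atoms: 0.
Lipinski HBA = 0 + 0 = 0.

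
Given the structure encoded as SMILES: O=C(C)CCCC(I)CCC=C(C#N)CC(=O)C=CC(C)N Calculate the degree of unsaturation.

6

Degree of unsaturation = (number of rings) + (number of π bonds).
Ring closures in the SMILES: 0.
π bonds: 4 double bonds (each 1 DoU), 1 triple bond (each 2 DoU) → 6 DoU from unsaturation.
Total DoU = 0 + 6 = 6.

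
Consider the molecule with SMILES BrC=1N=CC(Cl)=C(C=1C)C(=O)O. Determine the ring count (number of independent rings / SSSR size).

1

In SMILES, each pair of matching ring-closure digits denotes one ring-closing bond; the number of such bonds equals the number of independent rings.
Ring-closure bonds here: 1.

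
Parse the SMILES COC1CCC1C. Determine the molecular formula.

C6H12O

Walk through each heavy atom and fill implicit hydrogens from standard valence (C 4, N 3, O 2, S 2, halogen 1):
  atom 1: C, bond orders sum to 1 (valence 4) → 3 H
  atom 2: O, bond orders sum to 2 (valence 2) → 0 H
  atom 3: C, bond orders sum to 3 (valence 4) → 1 H
  atom 4: C, bond orders sum to 2 (valence 4) → 2 H
  atom 5: C, bond orders sum to 2 (valence 4) → 2 H
  atom 6: C, bond orders sum to 3 (valence 4) → 1 H
  atom 7: C, bond orders sum to 1 (valence 4) → 3 H
Totals → C:6, H:12, O:1.
In Hill order: C6H12O.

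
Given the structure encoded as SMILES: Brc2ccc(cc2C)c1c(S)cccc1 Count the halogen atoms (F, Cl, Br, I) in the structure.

1

Halogen atoms appear at heavy-atom position 1 (1×Br).
Other groups present: 1 thiol.
Halogen count: 1.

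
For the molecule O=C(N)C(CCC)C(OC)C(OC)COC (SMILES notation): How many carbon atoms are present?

Count every carbon token in the SMILES (each C, including those in ring-closure positions and inside branches).
Carbon count: 11.

11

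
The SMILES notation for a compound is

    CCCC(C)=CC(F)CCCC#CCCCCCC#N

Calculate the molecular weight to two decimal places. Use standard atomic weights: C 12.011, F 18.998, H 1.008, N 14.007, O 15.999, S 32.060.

First, the molecular formula is C18H28FN (counting implicit H from valence).
  C: 18 × 12.011 = 216.198
  F: 1 × 18.998 = 18.998
  H: 28 × 1.008 = 28.224
  N: 1 × 14.007 = 14.007
Sum: 18×12.011 + 1×18.998 + 28×1.008 + 1×14.007 = 277.427 → 277.43 g/mol.

277.43 g/mol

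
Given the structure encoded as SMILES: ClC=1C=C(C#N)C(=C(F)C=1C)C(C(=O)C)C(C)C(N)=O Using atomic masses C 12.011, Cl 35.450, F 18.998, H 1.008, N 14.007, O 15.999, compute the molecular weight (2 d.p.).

First, the molecular formula is C14H14ClFN2O2 (counting implicit H from valence).
  C: 14 × 12.011 = 168.154
  Cl: 1 × 35.450 = 35.450
  F: 1 × 18.998 = 18.998
  H: 14 × 1.008 = 14.112
  N: 2 × 14.007 = 28.014
  O: 2 × 15.999 = 31.998
Sum: 14×12.011 + 1×35.450 + 1×18.998 + 14×1.008 + 2×14.007 + 2×15.999 = 296.726 → 296.73 g/mol.

296.73 g/mol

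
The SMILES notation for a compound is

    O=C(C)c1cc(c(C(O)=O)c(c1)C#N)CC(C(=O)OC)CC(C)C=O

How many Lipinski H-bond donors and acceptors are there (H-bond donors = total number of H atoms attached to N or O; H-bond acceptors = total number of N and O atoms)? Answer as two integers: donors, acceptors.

1, 7

Donors: find every N or O and count the H atoms it carries.
  atom 1 (O): bond orders sum to 2 → 0 H
  atom 9 (O): bond orders sum to 1 → 1 H
  atom 10 (O): bond orders sum to 2 → 0 H
  atom 14 (N): bond orders sum to 3 → 0 H
  atom 18 (O): bond orders sum to 2 → 0 H
  atom 19 (O): bond orders sum to 2 → 0 H
  atom 25 (O): bond orders sum to 2 → 0 H
Lipinski HBD = 1.
Acceptors: N atoms = 1, O atoms = 6 → HBA = 7.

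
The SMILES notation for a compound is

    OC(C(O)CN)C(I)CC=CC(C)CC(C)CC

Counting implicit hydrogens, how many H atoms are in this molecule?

28

Walk through each heavy atom and fill implicit hydrogens from standard valence (C 4, N 3, O 2, S 2, halogen 1):
  atom 1: O, bond orders sum to 1 (valence 2) → 1 H
  atom 2: C, bond orders sum to 3 (valence 4) → 1 H
  atom 3: C, bond orders sum to 3 (valence 4) → 1 H
  atom 4: O, bond orders sum to 1 (valence 2) → 1 H
  atom 5: C, bond orders sum to 2 (valence 4) → 2 H
  atom 6: N, bond orders sum to 1 (valence 3) → 2 H
  atom 7: C, bond orders sum to 3 (valence 4) → 1 H
  atom 8: I (halogen, monovalent) → 0 H
  atom 9: C, bond orders sum to 2 (valence 4) → 2 H
  atom 10: C, bond orders sum to 3 (valence 4) → 1 H
  atom 11: C, bond orders sum to 3 (valence 4) → 1 H
  atom 12: C, bond orders sum to 3 (valence 4) → 1 H
  atom 13: C, bond orders sum to 1 (valence 4) → 3 H
  atom 14: C, bond orders sum to 2 (valence 4) → 2 H
  atom 15: C, bond orders sum to 3 (valence 4) → 1 H
  atom 16: C, bond orders sum to 1 (valence 4) → 3 H
  atom 17: C, bond orders sum to 2 (valence 4) → 2 H
  atom 18: C, bond orders sum to 1 (valence 4) → 3 H
Total hydrogens: 28.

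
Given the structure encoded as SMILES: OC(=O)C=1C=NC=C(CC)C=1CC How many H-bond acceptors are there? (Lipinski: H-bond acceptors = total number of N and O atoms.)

3

N atoms: 1; O atoms: 2.
Lipinski HBA = 1 + 2 = 3.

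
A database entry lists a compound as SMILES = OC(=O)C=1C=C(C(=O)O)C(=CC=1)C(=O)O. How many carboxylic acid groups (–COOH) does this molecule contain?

The carboxylic acid motif appears at heavy-atom positions 2, 7, 13 in the SMILES.
Carboxylic acid count: 3.

3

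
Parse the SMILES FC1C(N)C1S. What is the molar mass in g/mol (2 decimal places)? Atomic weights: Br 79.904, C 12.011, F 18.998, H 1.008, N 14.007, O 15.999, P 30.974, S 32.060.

107.15 g/mol

First, the molecular formula is C3H6FNS (counting implicit H from valence).
  C: 3 × 12.011 = 36.033
  F: 1 × 18.998 = 18.998
  H: 6 × 1.008 = 6.048
  N: 1 × 14.007 = 14.007
  S: 1 × 32.060 = 32.060
Sum: 3×12.011 + 1×18.998 + 6×1.008 + 1×14.007 + 1×32.060 = 107.146 → 107.15 g/mol.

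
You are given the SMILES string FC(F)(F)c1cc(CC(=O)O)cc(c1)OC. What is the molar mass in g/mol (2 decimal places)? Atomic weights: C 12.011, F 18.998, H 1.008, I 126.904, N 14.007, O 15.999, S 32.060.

234.17 g/mol

First, the molecular formula is C10H9F3O3 (counting implicit H from valence).
  C: 10 × 12.011 = 120.110
  F: 3 × 18.998 = 56.994
  H: 9 × 1.008 = 9.072
  O: 3 × 15.999 = 47.997
Sum: 10×12.011 + 3×18.998 + 9×1.008 + 3×15.999 = 234.173 → 234.17 g/mol.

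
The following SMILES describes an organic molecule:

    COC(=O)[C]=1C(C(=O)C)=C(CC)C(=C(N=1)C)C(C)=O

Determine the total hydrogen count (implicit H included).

Walk through each heavy atom and fill implicit hydrogens from standard valence (C 4, N 3, O 2, S 2, halogen 1):
  atom 1: C, bond orders sum to 1 (valence 4) → 3 H
  atom 2: O, bond orders sum to 2 (valence 2) → 0 H
  atom 3: C, bond orders sum to 4 (valence 4) → 0 H
  atom 4: O, bond orders sum to 2 (valence 2) → 0 H
  atom 5: C with explicit H count 0
  atom 6: C, bond orders sum to 4 (valence 4) → 0 H
  atom 7: C, bond orders sum to 4 (valence 4) → 0 H
  atom 8: O, bond orders sum to 2 (valence 2) → 0 H
  atom 9: C, bond orders sum to 1 (valence 4) → 3 H
  atom 10: C, bond orders sum to 4 (valence 4) → 0 H
  atom 11: C, bond orders sum to 2 (valence 4) → 2 H
  atom 12: C, bond orders sum to 1 (valence 4) → 3 H
  atom 13: C, bond orders sum to 4 (valence 4) → 0 H
  atom 14: C, bond orders sum to 4 (valence 4) → 0 H
  atom 15: N, bond orders sum to 3 (valence 3) → 0 H
  atom 16: C, bond orders sum to 1 (valence 4) → 3 H
  atom 17: C, bond orders sum to 4 (valence 4) → 0 H
  atom 18: C, bond orders sum to 1 (valence 4) → 3 H
  atom 19: O, bond orders sum to 2 (valence 2) → 0 H
Total hydrogens: 17.

17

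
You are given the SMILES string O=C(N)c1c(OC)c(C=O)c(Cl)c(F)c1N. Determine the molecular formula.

Walk through each heavy atom and fill implicit hydrogens from standard valence (C 4, N 3, O 2, S 2, halogen 1); for lowercase aromatic atoms, an aromatic c carries 1 H when it has two neighbours and 0 H with three, and aromatic n carries 0 H:
  atom 1: O, bond orders sum to 2 (valence 2) → 0 H
  atom 2: C, bond orders sum to 4 (valence 4) → 0 H
  atom 3: N, bond orders sum to 1 (valence 3) → 2 H
  atom 4: aromatic c, 3 neighbours → 0 H
  atom 5: aromatic c, 3 neighbours → 0 H
  atom 6: O, bond orders sum to 2 (valence 2) → 0 H
  atom 7: C, bond orders sum to 1 (valence 4) → 3 H
  atom 8: aromatic c, 3 neighbours → 0 H
  atom 9: C, bond orders sum to 3 (valence 4) → 1 H
  atom 10: O, bond orders sum to 2 (valence 2) → 0 H
  atom 11: aromatic c, 3 neighbours → 0 H
  atom 12: Cl (halogen, monovalent) → 0 H
  atom 13: aromatic c, 3 neighbours → 0 H
  atom 14: F (halogen, monovalent) → 0 H
  atom 15: aromatic c, 3 neighbours → 0 H
  atom 16: N, bond orders sum to 1 (valence 3) → 2 H
Totals → C:9, H:8, Cl:1, F:1, N:2, O:3.
In Hill order: C9H8ClFN2O3.

C9H8ClFN2O3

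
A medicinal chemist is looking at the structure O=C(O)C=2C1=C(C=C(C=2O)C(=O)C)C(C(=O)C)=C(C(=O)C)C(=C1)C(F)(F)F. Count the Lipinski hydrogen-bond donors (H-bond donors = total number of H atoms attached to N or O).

2

Donors: find every N or O and count the H atoms it carries.
  atom 1 (O): bond orders sum to 2 → 0 H
  atom 3 (O): bond orders sum to 1 → 1 H
  atom 10 (O): bond orders sum to 1 → 1 H
  atom 12 (O): bond orders sum to 2 → 0 H
  atom 16 (O): bond orders sum to 2 → 0 H
  atom 20 (O): bond orders sum to 2 → 0 H
Lipinski HBD = 2.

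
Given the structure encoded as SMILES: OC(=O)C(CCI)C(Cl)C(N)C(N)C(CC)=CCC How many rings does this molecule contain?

In SMILES, each pair of matching ring-closure digits denotes one ring-closing bond; the number of such bonds equals the number of independent rings.
Ring-closure bonds here: 0.

0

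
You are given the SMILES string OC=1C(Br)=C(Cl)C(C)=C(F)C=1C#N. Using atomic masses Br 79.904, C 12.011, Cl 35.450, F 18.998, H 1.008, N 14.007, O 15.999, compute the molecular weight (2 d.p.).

First, the molecular formula is C8H4BrClFNO (counting implicit H from valence).
  Br: 1 × 79.904 = 79.904
  C: 8 × 12.011 = 96.088
  Cl: 1 × 35.450 = 35.450
  F: 1 × 18.998 = 18.998
  H: 4 × 1.008 = 4.032
  N: 1 × 14.007 = 14.007
  O: 1 × 15.999 = 15.999
Sum: 1×79.904 + 8×12.011 + 1×35.450 + 1×18.998 + 4×1.008 + 1×14.007 + 1×15.999 = 264.478 → 264.48 g/mol.

264.48 g/mol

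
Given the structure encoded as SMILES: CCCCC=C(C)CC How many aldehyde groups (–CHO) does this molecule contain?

Scan the SMILES for the aldehyde motif — none present.
Groups that are present: 1 alkene.

0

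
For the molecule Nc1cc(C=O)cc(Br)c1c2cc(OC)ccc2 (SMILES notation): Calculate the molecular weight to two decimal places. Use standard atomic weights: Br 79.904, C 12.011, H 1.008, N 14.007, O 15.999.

306.16 g/mol

First, the molecular formula is C14H12BrNO2 (counting implicit H from valence).
  Br: 1 × 79.904 = 79.904
  C: 14 × 12.011 = 168.154
  H: 12 × 1.008 = 12.096
  N: 1 × 14.007 = 14.007
  O: 2 × 15.999 = 31.998
Sum: 1×79.904 + 14×12.011 + 12×1.008 + 1×14.007 + 2×15.999 = 306.159 → 306.16 g/mol.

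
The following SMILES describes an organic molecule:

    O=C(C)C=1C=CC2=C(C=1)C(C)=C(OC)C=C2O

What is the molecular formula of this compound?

C14H14O3

Walk through each heavy atom and fill implicit hydrogens from standard valence (C 4, N 3, O 2, S 2, halogen 1):
  atom 1: O, bond orders sum to 2 (valence 2) → 0 H
  atom 2: C, bond orders sum to 4 (valence 4) → 0 H
  atom 3: C, bond orders sum to 1 (valence 4) → 3 H
  atom 4: C, bond orders sum to 4 (valence 4) → 0 H
  atom 5: C, bond orders sum to 3 (valence 4) → 1 H
  atom 6: C, bond orders sum to 3 (valence 4) → 1 H
  atom 7: C, bond orders sum to 4 (valence 4) → 0 H
  atom 8: C, bond orders sum to 4 (valence 4) → 0 H
  atom 9: C, bond orders sum to 3 (valence 4) → 1 H
  atom 10: C, bond orders sum to 4 (valence 4) → 0 H
  atom 11: C, bond orders sum to 1 (valence 4) → 3 H
  atom 12: C, bond orders sum to 4 (valence 4) → 0 H
  atom 13: O, bond orders sum to 2 (valence 2) → 0 H
  atom 14: C, bond orders sum to 1 (valence 4) → 3 H
  atom 15: C, bond orders sum to 3 (valence 4) → 1 H
  atom 16: C, bond orders sum to 4 (valence 4) → 0 H
  atom 17: O, bond orders sum to 1 (valence 2) → 1 H
Totals → C:14, H:14, O:3.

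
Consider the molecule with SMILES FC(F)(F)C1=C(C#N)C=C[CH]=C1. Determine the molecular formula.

Walk through each heavy atom and fill implicit hydrogens from standard valence (C 4, N 3, O 2, S 2, halogen 1):
  atom 1: F (halogen, monovalent) → 0 H
  atom 2: C, bond orders sum to 4 (valence 4) → 0 H
  atom 3: F (halogen, monovalent) → 0 H
  atom 4: F (halogen, monovalent) → 0 H
  atom 5: C, bond orders sum to 4 (valence 4) → 0 H
  atom 6: C, bond orders sum to 4 (valence 4) → 0 H
  atom 7: C, bond orders sum to 4 (valence 4) → 0 H
  atom 8: N, bond orders sum to 3 (valence 3) → 0 H
  atom 9: C, bond orders sum to 3 (valence 4) → 1 H
  atom 10: C, bond orders sum to 3 (valence 4) → 1 H
  atom 11: C with explicit H count 1
  atom 12: C, bond orders sum to 3 (valence 4) → 1 H
Totals → C:8, H:4, F:3, N:1.

C8H4F3N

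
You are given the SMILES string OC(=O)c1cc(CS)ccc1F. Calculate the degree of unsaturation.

5

Molecular formula: C8H7FO2S.
DoU = (2C + 2 + N − H − X) / 2, where X is the halogen count and O/S are ignored.
    = (2·8 + 2 + 0 − 7 − 1) / 2 = 10 / 2 = 5.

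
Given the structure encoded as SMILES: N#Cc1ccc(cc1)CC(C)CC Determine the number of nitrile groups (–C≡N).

The nitrile motif appears at heavy-atom position 2 in the SMILES.
Nitrile count: 1.

1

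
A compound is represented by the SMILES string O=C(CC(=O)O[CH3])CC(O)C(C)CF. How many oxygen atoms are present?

Scan the SMILES for O atoms (remember two-letter symbols like Cl and Br are single atoms).
Oxygen count: 4.

4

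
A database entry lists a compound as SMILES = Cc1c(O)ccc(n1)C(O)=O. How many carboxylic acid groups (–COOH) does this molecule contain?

1

The carboxylic acid motif appears at heavy-atom position 9 in the SMILES.
Other groups present: 1 hydroxyl.
Carboxylic acid count: 1.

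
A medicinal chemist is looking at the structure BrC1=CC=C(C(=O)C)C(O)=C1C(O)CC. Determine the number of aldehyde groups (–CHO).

0

Scan the SMILES for the aldehyde motif — none present.
Groups that are present: 2 hydroxyl, 1 ketone.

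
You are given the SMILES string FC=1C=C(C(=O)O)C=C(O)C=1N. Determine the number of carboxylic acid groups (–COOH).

The carboxylic acid motif appears at heavy-atom position 5 in the SMILES.
Other groups present: 1 hydroxyl, 1 primary amine.
Carboxylic acid count: 1.

1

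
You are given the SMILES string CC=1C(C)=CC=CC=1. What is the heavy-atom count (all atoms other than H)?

Every atom symbol written in the SMILES (organic subset) is one heavy atom; implicit H are not written.
Heavy atoms by element → C:8.
Total: 8.

8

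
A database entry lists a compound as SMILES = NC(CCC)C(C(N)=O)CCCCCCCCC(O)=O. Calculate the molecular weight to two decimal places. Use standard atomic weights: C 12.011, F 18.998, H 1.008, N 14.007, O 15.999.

286.42 g/mol

First, the molecular formula is C15H30N2O3 (counting implicit H from valence).
  C: 15 × 12.011 = 180.165
  H: 30 × 1.008 = 30.240
  N: 2 × 14.007 = 28.014
  O: 3 × 15.999 = 47.997
Sum: 15×12.011 + 30×1.008 + 2×14.007 + 3×15.999 = 286.416 → 286.42 g/mol.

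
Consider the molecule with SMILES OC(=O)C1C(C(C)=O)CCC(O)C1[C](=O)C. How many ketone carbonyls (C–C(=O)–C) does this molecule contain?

2

The ketone motif appears at heavy-atom positions 6, 14 in the SMILES.
Other groups present: 1 carboxylic acid, 1 hydroxyl.
Ketone count: 2.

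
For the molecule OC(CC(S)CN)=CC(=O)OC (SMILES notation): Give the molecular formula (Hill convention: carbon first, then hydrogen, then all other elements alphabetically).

C7H13NO3S

Walk through each heavy atom and fill implicit hydrogens from standard valence (C 4, N 3, O 2, S 2, halogen 1):
  atom 1: O, bond orders sum to 1 (valence 2) → 1 H
  atom 2: C, bond orders sum to 4 (valence 4) → 0 H
  atom 3: C, bond orders sum to 2 (valence 4) → 2 H
  atom 4: C, bond orders sum to 3 (valence 4) → 1 H
  atom 5: S, bond orders sum to 1 (valence 2) → 1 H
  atom 6: C, bond orders sum to 2 (valence 4) → 2 H
  atom 7: N, bond orders sum to 1 (valence 3) → 2 H
  atom 8: C, bond orders sum to 3 (valence 4) → 1 H
  atom 9: C, bond orders sum to 4 (valence 4) → 0 H
  atom 10: O, bond orders sum to 2 (valence 2) → 0 H
  atom 11: O, bond orders sum to 2 (valence 2) → 0 H
  atom 12: C, bond orders sum to 1 (valence 4) → 3 H
Totals → C:7, H:13, N:1, O:3, S:1.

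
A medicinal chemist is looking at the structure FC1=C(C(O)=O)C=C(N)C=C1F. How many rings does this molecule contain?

In SMILES, each pair of matching ring-closure digits denotes one ring-closing bond; the number of such bonds equals the number of independent rings.
Ring-closure bonds here: 1.

1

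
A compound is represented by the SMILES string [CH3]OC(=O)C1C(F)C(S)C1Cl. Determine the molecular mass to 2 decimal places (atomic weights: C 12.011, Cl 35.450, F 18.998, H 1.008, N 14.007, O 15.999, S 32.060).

First, the molecular formula is C6H8ClFO2S (counting implicit H from valence).
  C: 6 × 12.011 = 72.066
  Cl: 1 × 35.450 = 35.450
  F: 1 × 18.998 = 18.998
  H: 8 × 1.008 = 8.064
  O: 2 × 15.999 = 31.998
  S: 1 × 32.060 = 32.060
Sum: 6×12.011 + 1×35.450 + 1×18.998 + 8×1.008 + 2×15.999 + 1×32.060 = 198.636 → 198.64 g/mol.

198.64 g/mol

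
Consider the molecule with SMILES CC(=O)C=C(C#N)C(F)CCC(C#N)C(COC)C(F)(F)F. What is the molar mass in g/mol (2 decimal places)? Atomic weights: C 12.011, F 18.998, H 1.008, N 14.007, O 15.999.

320.29 g/mol

First, the molecular formula is C14H16F4N2O2 (counting implicit H from valence).
  C: 14 × 12.011 = 168.154
  F: 4 × 18.998 = 75.992
  H: 16 × 1.008 = 16.128
  N: 2 × 14.007 = 28.014
  O: 2 × 15.999 = 31.998
Sum: 14×12.011 + 4×18.998 + 16×1.008 + 2×14.007 + 2×15.999 = 320.286 → 320.29 g/mol.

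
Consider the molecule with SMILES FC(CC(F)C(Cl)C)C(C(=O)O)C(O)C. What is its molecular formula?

Walk through each heavy atom and fill implicit hydrogens from standard valence (C 4, N 3, O 2, S 2, halogen 1):
  atom 1: F (halogen, monovalent) → 0 H
  atom 2: C, bond orders sum to 3 (valence 4) → 1 H
  atom 3: C, bond orders sum to 2 (valence 4) → 2 H
  atom 4: C, bond orders sum to 3 (valence 4) → 1 H
  atom 5: F (halogen, monovalent) → 0 H
  atom 6: C, bond orders sum to 3 (valence 4) → 1 H
  atom 7: Cl (halogen, monovalent) → 0 H
  atom 8: C, bond orders sum to 1 (valence 4) → 3 H
  atom 9: C, bond orders sum to 3 (valence 4) → 1 H
  atom 10: C, bond orders sum to 4 (valence 4) → 0 H
  atom 11: O, bond orders sum to 2 (valence 2) → 0 H
  atom 12: O, bond orders sum to 1 (valence 2) → 1 H
  atom 13: C, bond orders sum to 3 (valence 4) → 1 H
  atom 14: O, bond orders sum to 1 (valence 2) → 1 H
  atom 15: C, bond orders sum to 1 (valence 4) → 3 H
Totals → C:9, H:15, Cl:1, F:2, O:3.
In Hill order: C9H15ClF2O3.

C9H15ClF2O3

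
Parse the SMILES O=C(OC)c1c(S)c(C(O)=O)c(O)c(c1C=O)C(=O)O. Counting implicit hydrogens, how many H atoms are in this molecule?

Walk through each heavy atom and fill implicit hydrogens from standard valence (C 4, N 3, O 2, S 2, halogen 1); for lowercase aromatic atoms, an aromatic c carries 1 H when it has two neighbours and 0 H with three, and aromatic n carries 0 H:
  atom 1: O, bond orders sum to 2 (valence 2) → 0 H
  atom 2: C, bond orders sum to 4 (valence 4) → 0 H
  atom 3: O, bond orders sum to 2 (valence 2) → 0 H
  atom 4: C, bond orders sum to 1 (valence 4) → 3 H
  atom 5: aromatic c, 3 neighbours → 0 H
  atom 6: aromatic c, 3 neighbours → 0 H
  atom 7: S, bond orders sum to 1 (valence 2) → 1 H
  atom 8: aromatic c, 3 neighbours → 0 H
  atom 9: C, bond orders sum to 4 (valence 4) → 0 H
  atom 10: O, bond orders sum to 1 (valence 2) → 1 H
  atom 11: O, bond orders sum to 2 (valence 2) → 0 H
  atom 12: aromatic c, 3 neighbours → 0 H
  atom 13: O, bond orders sum to 1 (valence 2) → 1 H
  atom 14: aromatic c, 3 neighbours → 0 H
  atom 15: aromatic c, 3 neighbours → 0 H
  atom 16: C, bond orders sum to 3 (valence 4) → 1 H
  atom 17: O, bond orders sum to 2 (valence 2) → 0 H
  atom 18: C, bond orders sum to 4 (valence 4) → 0 H
  atom 19: O, bond orders sum to 2 (valence 2) → 0 H
  atom 20: O, bond orders sum to 1 (valence 2) → 1 H
Total hydrogens: 8.

8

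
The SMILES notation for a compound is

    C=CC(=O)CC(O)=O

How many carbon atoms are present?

5

Count every carbon token in the SMILES (each C, including those in ring-closure positions and inside branches).
Carbon count: 5.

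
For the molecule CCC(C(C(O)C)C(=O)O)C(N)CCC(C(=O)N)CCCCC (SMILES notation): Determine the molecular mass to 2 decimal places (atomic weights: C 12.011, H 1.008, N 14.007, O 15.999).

330.47 g/mol

First, the molecular formula is C17H34N2O4 (counting implicit H from valence).
  C: 17 × 12.011 = 204.187
  H: 34 × 1.008 = 34.272
  N: 2 × 14.007 = 28.014
  O: 4 × 15.999 = 63.996
Sum: 17×12.011 + 34×1.008 + 2×14.007 + 4×15.999 = 330.469 → 330.47 g/mol.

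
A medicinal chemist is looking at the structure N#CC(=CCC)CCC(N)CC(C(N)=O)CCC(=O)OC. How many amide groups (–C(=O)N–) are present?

1

The amide motif appears at heavy-atom position 13 in the SMILES.
Other groups present: 1 alkene, 1 ester, 1 nitrile, 1 primary amine.
Amide count: 1.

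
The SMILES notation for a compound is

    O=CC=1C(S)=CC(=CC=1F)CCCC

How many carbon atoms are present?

Count every carbon token in the SMILES (each C, including those in ring-closure positions and inside branches).
Carbon count: 11.

11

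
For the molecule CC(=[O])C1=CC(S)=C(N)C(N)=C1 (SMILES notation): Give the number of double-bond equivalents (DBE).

5

Degree of unsaturation = (number of rings) + (number of π bonds).
Ring closures in the SMILES: 1.
π bonds: 4 double bonds (each 1 DoU) → 4 DoU from unsaturation.
Total DoU = 1 + 4 = 5.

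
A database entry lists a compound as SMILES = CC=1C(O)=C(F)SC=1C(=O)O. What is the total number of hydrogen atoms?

5

Walk through each heavy atom and fill implicit hydrogens from standard valence (C 4, N 3, O 2, S 2, halogen 1):
  atom 1: C, bond orders sum to 1 (valence 4) → 3 H
  atom 2: C, bond orders sum to 4 (valence 4) → 0 H
  atom 3: C, bond orders sum to 4 (valence 4) → 0 H
  atom 4: O, bond orders sum to 1 (valence 2) → 1 H
  atom 5: C, bond orders sum to 4 (valence 4) → 0 H
  atom 6: F (halogen, monovalent) → 0 H
  atom 7: S, bond orders sum to 2 (valence 2) → 0 H
  atom 8: C, bond orders sum to 4 (valence 4) → 0 H
  atom 9: C, bond orders sum to 4 (valence 4) → 0 H
  atom 10: O, bond orders sum to 2 (valence 2) → 0 H
  atom 11: O, bond orders sum to 1 (valence 2) → 1 H
Total hydrogens: 5.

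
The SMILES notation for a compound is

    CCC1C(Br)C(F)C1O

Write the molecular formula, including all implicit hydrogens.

Walk through each heavy atom and fill implicit hydrogens from standard valence (C 4, N 3, O 2, S 2, halogen 1):
  atom 1: C, bond orders sum to 1 (valence 4) → 3 H
  atom 2: C, bond orders sum to 2 (valence 4) → 2 H
  atom 3: C, bond orders sum to 3 (valence 4) → 1 H
  atom 4: C, bond orders sum to 3 (valence 4) → 1 H
  atom 5: Br (halogen, monovalent) → 0 H
  atom 6: C, bond orders sum to 3 (valence 4) → 1 H
  atom 7: F (halogen, monovalent) → 0 H
  atom 8: C, bond orders sum to 3 (valence 4) → 1 H
  atom 9: O, bond orders sum to 1 (valence 2) → 1 H
Totals → C:6, H:10, Br:1, F:1, O:1.
In Hill order: C6H10BrFO.

C6H10BrFO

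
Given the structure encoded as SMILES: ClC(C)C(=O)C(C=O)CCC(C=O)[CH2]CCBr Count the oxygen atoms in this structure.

Scan the SMILES for O atoms (remember two-letter symbols like Cl and Br are single atoms).
Oxygen count: 3.

3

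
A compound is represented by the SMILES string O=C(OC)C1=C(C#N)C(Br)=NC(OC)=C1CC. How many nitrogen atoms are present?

Scan the SMILES for N atoms (remember two-letter symbols like Cl and Br are single atoms).
Nitrogen count: 2.

2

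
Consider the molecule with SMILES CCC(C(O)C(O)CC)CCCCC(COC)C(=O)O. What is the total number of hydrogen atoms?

Walk through each heavy atom and fill implicit hydrogens from standard valence (C 4, N 3, O 2, S 2, halogen 1):
  atom 1: C, bond orders sum to 1 (valence 4) → 3 H
  atom 2: C, bond orders sum to 2 (valence 4) → 2 H
  atom 3: C, bond orders sum to 3 (valence 4) → 1 H
  atom 4: C, bond orders sum to 3 (valence 4) → 1 H
  atom 5: O, bond orders sum to 1 (valence 2) → 1 H
  atom 6: C, bond orders sum to 3 (valence 4) → 1 H
  atom 7: O, bond orders sum to 1 (valence 2) → 1 H
  atom 8: C, bond orders sum to 2 (valence 4) → 2 H
  atom 9: C, bond orders sum to 1 (valence 4) → 3 H
  atom 10: C, bond orders sum to 2 (valence 4) → 2 H
  atom 11: C, bond orders sum to 2 (valence 4) → 2 H
  atom 12: C, bond orders sum to 2 (valence 4) → 2 H
  atom 13: C, bond orders sum to 2 (valence 4) → 2 H
  atom 14: C, bond orders sum to 3 (valence 4) → 1 H
  atom 15: C, bond orders sum to 2 (valence 4) → 2 H
  atom 16: O, bond orders sum to 2 (valence 2) → 0 H
  atom 17: C, bond orders sum to 1 (valence 4) → 3 H
  atom 18: C, bond orders sum to 4 (valence 4) → 0 H
  atom 19: O, bond orders sum to 2 (valence 2) → 0 H
  atom 20: O, bond orders sum to 1 (valence 2) → 1 H
Total hydrogens: 30.

30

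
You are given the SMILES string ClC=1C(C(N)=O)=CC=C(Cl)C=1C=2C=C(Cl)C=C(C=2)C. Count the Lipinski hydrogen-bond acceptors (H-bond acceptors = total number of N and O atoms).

2

N atoms: 1; O atoms: 1.
Lipinski HBA = 1 + 1 = 2.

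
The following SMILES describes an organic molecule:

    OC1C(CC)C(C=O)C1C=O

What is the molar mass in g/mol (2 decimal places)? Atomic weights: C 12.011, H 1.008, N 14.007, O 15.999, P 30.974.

156.18 g/mol

First, the molecular formula is C8H12O3 (counting implicit H from valence).
  C: 8 × 12.011 = 96.088
  H: 12 × 1.008 = 12.096
  O: 3 × 15.999 = 47.997
Sum: 8×12.011 + 12×1.008 + 3×15.999 = 156.181 → 156.18 g/mol.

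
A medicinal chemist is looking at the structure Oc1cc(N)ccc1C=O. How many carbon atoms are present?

7

Count every carbon token in the SMILES (each C, including those in ring-closure positions and inside branches).
Carbon count: 7.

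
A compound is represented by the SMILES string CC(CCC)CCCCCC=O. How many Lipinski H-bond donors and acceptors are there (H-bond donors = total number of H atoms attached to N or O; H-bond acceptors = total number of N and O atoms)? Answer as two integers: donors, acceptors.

Donors: find every N or O and count the H atoms it carries.
  atom 12 (O): bond orders sum to 2 → 0 H
Lipinski HBD = 0.
Acceptors: N atoms = 0, O atoms = 1 → HBA = 1.

0, 1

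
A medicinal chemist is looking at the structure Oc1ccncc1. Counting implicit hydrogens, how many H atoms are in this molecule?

Walk through each heavy atom and fill implicit hydrogens from standard valence (C 4, N 3, O 2, S 2, halogen 1); for lowercase aromatic atoms, an aromatic c carries 1 H when it has two neighbours and 0 H with three, and aromatic n carries 0 H:
  atom 1: O, bond orders sum to 1 (valence 2) → 1 H
  atom 2: aromatic c, 3 neighbours → 0 H
  atom 3: aromatic c, 2 neighbours → 1 H
  atom 4: aromatic c, 2 neighbours → 1 H
  atom 5: aromatic n, 2 neighbours → 0 H
  atom 6: aromatic c, 2 neighbours → 1 H
  atom 7: aromatic c, 2 neighbours → 1 H
Total hydrogens: 5.

5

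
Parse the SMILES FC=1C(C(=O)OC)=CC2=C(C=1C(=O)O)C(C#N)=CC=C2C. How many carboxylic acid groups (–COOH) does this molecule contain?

The carboxylic acid motif appears at heavy-atom position 12 in the SMILES.
Other groups present: 1 ester, 1 nitrile.
Carboxylic acid count: 1.

1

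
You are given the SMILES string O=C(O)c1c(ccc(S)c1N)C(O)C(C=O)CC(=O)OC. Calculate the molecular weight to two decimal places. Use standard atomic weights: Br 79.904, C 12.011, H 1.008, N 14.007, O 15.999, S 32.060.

313.32 g/mol

First, the molecular formula is C13H15NO6S (counting implicit H from valence).
  C: 13 × 12.011 = 156.143
  H: 15 × 1.008 = 15.120
  N: 1 × 14.007 = 14.007
  O: 6 × 15.999 = 95.994
  S: 1 × 32.060 = 32.060
Sum: 13×12.011 + 15×1.008 + 1×14.007 + 6×15.999 + 1×32.060 = 313.324 → 313.32 g/mol.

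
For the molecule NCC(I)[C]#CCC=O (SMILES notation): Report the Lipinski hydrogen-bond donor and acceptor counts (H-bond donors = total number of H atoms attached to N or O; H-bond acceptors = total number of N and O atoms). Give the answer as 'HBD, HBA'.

Donors: find every N or O and count the H atoms it carries.
  atom 1 (N): bond orders sum to 1 → 2 H
  atom 9 (O): bond orders sum to 2 → 0 H
Lipinski HBD = 2.
Acceptors: N atoms = 1, O atoms = 1 → HBA = 2.

2, 2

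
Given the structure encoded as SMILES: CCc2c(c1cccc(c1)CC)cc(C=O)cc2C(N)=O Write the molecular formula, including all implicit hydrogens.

C18H19NO2

Walk through each heavy atom and fill implicit hydrogens from standard valence (C 4, N 3, O 2, S 2, halogen 1); for lowercase aromatic atoms, an aromatic c carries 1 H when it has two neighbours and 0 H with three, and aromatic n carries 0 H:
  atom 1: C, bond orders sum to 1 (valence 4) → 3 H
  atom 2: C, bond orders sum to 2 (valence 4) → 2 H
  atom 3: aromatic c, 3 neighbours → 0 H
  atom 4: aromatic c, 3 neighbours → 0 H
  atom 5: aromatic c, 3 neighbours → 0 H
  atom 6: aromatic c, 2 neighbours → 1 H
  atom 7: aromatic c, 2 neighbours → 1 H
  atom 8: aromatic c, 2 neighbours → 1 H
  atom 9: aromatic c, 3 neighbours → 0 H
  atom 10: aromatic c, 2 neighbours → 1 H
  atom 11: C, bond orders sum to 2 (valence 4) → 2 H
  atom 12: C, bond orders sum to 1 (valence 4) → 3 H
  atom 13: aromatic c, 2 neighbours → 1 H
  atom 14: aromatic c, 3 neighbours → 0 H
  atom 15: C, bond orders sum to 3 (valence 4) → 1 H
  atom 16: O, bond orders sum to 2 (valence 2) → 0 H
  atom 17: aromatic c, 2 neighbours → 1 H
  atom 18: aromatic c, 3 neighbours → 0 H
  atom 19: C, bond orders sum to 4 (valence 4) → 0 H
  atom 20: N, bond orders sum to 1 (valence 3) → 2 H
  atom 21: O, bond orders sum to 2 (valence 2) → 0 H
Totals → C:18, H:19, N:1, O:2.
In Hill order: C18H19NO2.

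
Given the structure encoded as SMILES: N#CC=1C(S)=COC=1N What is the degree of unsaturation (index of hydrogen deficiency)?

Degree of unsaturation = (number of rings) + (number of π bonds).
Ring closures in the SMILES: 1.
π bonds: 2 double bonds (each 1 DoU), 1 triple bond (each 2 DoU) → 4 DoU from unsaturation.
Total DoU = 1 + 4 = 5.

5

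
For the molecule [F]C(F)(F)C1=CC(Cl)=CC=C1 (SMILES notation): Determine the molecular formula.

C7H4ClF3

Walk through each heavy atom and fill implicit hydrogens from standard valence (C 4, N 3, O 2, S 2, halogen 1):
  atom 1: F with explicit H count 0
  atom 2: C, bond orders sum to 4 (valence 4) → 0 H
  atom 3: F (halogen, monovalent) → 0 H
  atom 4: F (halogen, monovalent) → 0 H
  atom 5: C, bond orders sum to 4 (valence 4) → 0 H
  atom 6: C, bond orders sum to 3 (valence 4) → 1 H
  atom 7: C, bond orders sum to 4 (valence 4) → 0 H
  atom 8: Cl (halogen, monovalent) → 0 H
  atom 9: C, bond orders sum to 3 (valence 4) → 1 H
  atom 10: C, bond orders sum to 3 (valence 4) → 1 H
  atom 11: C, bond orders sum to 3 (valence 4) → 1 H
Totals → C:7, H:4, Cl:1, F:3.
In Hill order: C7H4ClF3.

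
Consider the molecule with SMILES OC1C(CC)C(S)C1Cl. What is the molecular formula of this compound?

C6H11ClOS

Walk through each heavy atom and fill implicit hydrogens from standard valence (C 4, N 3, O 2, S 2, halogen 1):
  atom 1: O, bond orders sum to 1 (valence 2) → 1 H
  atom 2: C, bond orders sum to 3 (valence 4) → 1 H
  atom 3: C, bond orders sum to 3 (valence 4) → 1 H
  atom 4: C, bond orders sum to 2 (valence 4) → 2 H
  atom 5: C, bond orders sum to 1 (valence 4) → 3 H
  atom 6: C, bond orders sum to 3 (valence 4) → 1 H
  atom 7: S, bond orders sum to 1 (valence 2) → 1 H
  atom 8: C, bond orders sum to 3 (valence 4) → 1 H
  atom 9: Cl (halogen, monovalent) → 0 H
Totals → C:6, H:11, Cl:1, O:1, S:1.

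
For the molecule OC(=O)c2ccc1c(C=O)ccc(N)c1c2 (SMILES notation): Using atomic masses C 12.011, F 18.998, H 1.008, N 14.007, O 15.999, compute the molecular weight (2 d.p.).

First, the molecular formula is C12H9NO3 (counting implicit H from valence).
  C: 12 × 12.011 = 144.132
  H: 9 × 1.008 = 9.072
  N: 1 × 14.007 = 14.007
  O: 3 × 15.999 = 47.997
Sum: 12×12.011 + 9×1.008 + 1×14.007 + 3×15.999 = 215.208 → 215.21 g/mol.

215.21 g/mol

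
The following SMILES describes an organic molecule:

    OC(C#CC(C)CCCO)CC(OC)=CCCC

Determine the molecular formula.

C15H26O3

Walk through each heavy atom and fill implicit hydrogens from standard valence (C 4, N 3, O 2, S 2, halogen 1):
  atom 1: O, bond orders sum to 1 (valence 2) → 1 H
  atom 2: C, bond orders sum to 3 (valence 4) → 1 H
  atom 3: C, bond orders sum to 4 (valence 4) → 0 H
  atom 4: C, bond orders sum to 4 (valence 4) → 0 H
  atom 5: C, bond orders sum to 3 (valence 4) → 1 H
  atom 6: C, bond orders sum to 1 (valence 4) → 3 H
  atom 7: C, bond orders sum to 2 (valence 4) → 2 H
  atom 8: C, bond orders sum to 2 (valence 4) → 2 H
  atom 9: C, bond orders sum to 2 (valence 4) → 2 H
  atom 10: O, bond orders sum to 1 (valence 2) → 1 H
  atom 11: C, bond orders sum to 2 (valence 4) → 2 H
  atom 12: C, bond orders sum to 4 (valence 4) → 0 H
  atom 13: O, bond orders sum to 2 (valence 2) → 0 H
  atom 14: C, bond orders sum to 1 (valence 4) → 3 H
  atom 15: C, bond orders sum to 3 (valence 4) → 1 H
  atom 16: C, bond orders sum to 2 (valence 4) → 2 H
  atom 17: C, bond orders sum to 2 (valence 4) → 2 H
  atom 18: C, bond orders sum to 1 (valence 4) → 3 H
Totals → C:15, H:26, O:3.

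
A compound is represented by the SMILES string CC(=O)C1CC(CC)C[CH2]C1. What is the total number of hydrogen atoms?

Walk through each heavy atom and fill implicit hydrogens from standard valence (C 4, N 3, O 2, S 2, halogen 1):
  atom 1: C, bond orders sum to 1 (valence 4) → 3 H
  atom 2: C, bond orders sum to 4 (valence 4) → 0 H
  atom 3: O, bond orders sum to 2 (valence 2) → 0 H
  atom 4: C, bond orders sum to 3 (valence 4) → 1 H
  atom 5: C, bond orders sum to 2 (valence 4) → 2 H
  atom 6: C, bond orders sum to 3 (valence 4) → 1 H
  atom 7: C, bond orders sum to 2 (valence 4) → 2 H
  atom 8: C, bond orders sum to 1 (valence 4) → 3 H
  atom 9: C, bond orders sum to 2 (valence 4) → 2 H
  atom 10: C with explicit H count 2
  atom 11: C, bond orders sum to 2 (valence 4) → 2 H
Total hydrogens: 18.

18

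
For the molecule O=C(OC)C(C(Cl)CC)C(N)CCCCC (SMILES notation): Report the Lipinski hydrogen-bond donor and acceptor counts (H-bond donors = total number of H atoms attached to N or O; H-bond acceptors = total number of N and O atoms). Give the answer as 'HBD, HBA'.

Donors: find every N or O and count the H atoms it carries.
  atom 1 (O): bond orders sum to 2 → 0 H
  atom 3 (O): bond orders sum to 2 → 0 H
  atom 11 (N): bond orders sum to 1 → 2 H
Lipinski HBD = 2.
Acceptors: N atoms = 1, O atoms = 2 → HBA = 3.

2, 3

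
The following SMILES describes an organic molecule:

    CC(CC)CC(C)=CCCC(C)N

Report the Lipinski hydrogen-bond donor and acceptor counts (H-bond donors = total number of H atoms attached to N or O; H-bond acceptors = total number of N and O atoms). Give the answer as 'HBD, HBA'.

Donors: find every N or O and count the H atoms it carries.
  atom 13 (N): bond orders sum to 1 → 2 H
Lipinski HBD = 2.
Acceptors: N atoms = 1, O atoms = 0 → HBA = 1.

2, 1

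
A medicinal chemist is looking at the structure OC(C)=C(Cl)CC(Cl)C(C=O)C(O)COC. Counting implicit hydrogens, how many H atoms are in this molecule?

16

Walk through each heavy atom and fill implicit hydrogens from standard valence (C 4, N 3, O 2, S 2, halogen 1):
  atom 1: O, bond orders sum to 1 (valence 2) → 1 H
  atom 2: C, bond orders sum to 4 (valence 4) → 0 H
  atom 3: C, bond orders sum to 1 (valence 4) → 3 H
  atom 4: C, bond orders sum to 4 (valence 4) → 0 H
  atom 5: Cl (halogen, monovalent) → 0 H
  atom 6: C, bond orders sum to 2 (valence 4) → 2 H
  atom 7: C, bond orders sum to 3 (valence 4) → 1 H
  atom 8: Cl (halogen, monovalent) → 0 H
  atom 9: C, bond orders sum to 3 (valence 4) → 1 H
  atom 10: C, bond orders sum to 3 (valence 4) → 1 H
  atom 11: O, bond orders sum to 2 (valence 2) → 0 H
  atom 12: C, bond orders sum to 3 (valence 4) → 1 H
  atom 13: O, bond orders sum to 1 (valence 2) → 1 H
  atom 14: C, bond orders sum to 2 (valence 4) → 2 H
  atom 15: O, bond orders sum to 2 (valence 2) → 0 H
  atom 16: C, bond orders sum to 1 (valence 4) → 3 H
Total hydrogens: 16.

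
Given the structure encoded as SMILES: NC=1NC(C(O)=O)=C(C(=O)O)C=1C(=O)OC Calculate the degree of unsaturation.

6

Degree of unsaturation = (number of rings) + (number of π bonds).
Ring closures in the SMILES: 1.
π bonds: 5 double bonds (each 1 DoU) → 5 DoU from unsaturation.
Total DoU = 1 + 5 = 6.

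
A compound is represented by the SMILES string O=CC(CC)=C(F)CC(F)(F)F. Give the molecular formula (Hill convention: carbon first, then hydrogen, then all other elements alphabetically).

Walk through each heavy atom and fill implicit hydrogens from standard valence (C 4, N 3, O 2, S 2, halogen 1):
  atom 1: O, bond orders sum to 2 (valence 2) → 0 H
  atom 2: C, bond orders sum to 3 (valence 4) → 1 H
  atom 3: C, bond orders sum to 4 (valence 4) → 0 H
  atom 4: C, bond orders sum to 2 (valence 4) → 2 H
  atom 5: C, bond orders sum to 1 (valence 4) → 3 H
  atom 6: C, bond orders sum to 4 (valence 4) → 0 H
  atom 7: F (halogen, monovalent) → 0 H
  atom 8: C, bond orders sum to 2 (valence 4) → 2 H
  atom 9: C, bond orders sum to 4 (valence 4) → 0 H
  atom 10: F (halogen, monovalent) → 0 H
  atom 11: F (halogen, monovalent) → 0 H
  atom 12: F (halogen, monovalent) → 0 H
Totals → C:7, H:8, F:4, O:1.
In Hill order: C7H8F4O.

C7H8F4O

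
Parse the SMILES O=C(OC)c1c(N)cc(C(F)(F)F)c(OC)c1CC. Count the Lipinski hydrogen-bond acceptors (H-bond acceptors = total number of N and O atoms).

N atoms: 1; O atoms: 3.
Lipinski HBA = 1 + 3 = 4.

4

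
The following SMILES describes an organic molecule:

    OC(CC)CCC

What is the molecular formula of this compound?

Walk through each heavy atom and fill implicit hydrogens from standard valence (C 4, N 3, O 2, S 2, halogen 1):
  atom 1: O, bond orders sum to 1 (valence 2) → 1 H
  atom 2: C, bond orders sum to 3 (valence 4) → 1 H
  atom 3: C, bond orders sum to 2 (valence 4) → 2 H
  atom 4: C, bond orders sum to 1 (valence 4) → 3 H
  atom 5: C, bond orders sum to 2 (valence 4) → 2 H
  atom 6: C, bond orders sum to 2 (valence 4) → 2 H
  atom 7: C, bond orders sum to 1 (valence 4) → 3 H
Totals → C:6, H:14, O:1.

C6H14O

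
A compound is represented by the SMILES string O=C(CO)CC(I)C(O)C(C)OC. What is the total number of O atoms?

4

Scan the SMILES for O atoms (remember two-letter symbols like Cl and Br are single atoms).
Oxygen count: 4.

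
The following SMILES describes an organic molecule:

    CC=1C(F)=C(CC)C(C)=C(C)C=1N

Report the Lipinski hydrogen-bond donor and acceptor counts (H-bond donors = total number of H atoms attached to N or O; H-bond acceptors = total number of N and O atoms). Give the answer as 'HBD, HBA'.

Donors: find every N or O and count the H atoms it carries.
  atom 13 (N): bond orders sum to 1 → 2 H
Lipinski HBD = 2.
Acceptors: N atoms = 1, O atoms = 0 → HBA = 1.

2, 1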